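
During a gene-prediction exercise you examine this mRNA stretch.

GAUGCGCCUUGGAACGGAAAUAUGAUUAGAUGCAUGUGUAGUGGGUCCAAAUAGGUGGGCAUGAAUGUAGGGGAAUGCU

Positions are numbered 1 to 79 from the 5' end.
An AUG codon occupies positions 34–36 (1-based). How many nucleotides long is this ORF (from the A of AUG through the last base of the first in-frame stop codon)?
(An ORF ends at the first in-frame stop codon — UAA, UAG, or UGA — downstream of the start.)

21

Codons from position 34: AUG (34–36), UGU (37–39), AGU (40–42), GGG (43–45), UCC (46–48), AAA (49–51), UAG (52–54).
UAG is the first in-frame stop; ORF spans 34–54, 21 nucleotides.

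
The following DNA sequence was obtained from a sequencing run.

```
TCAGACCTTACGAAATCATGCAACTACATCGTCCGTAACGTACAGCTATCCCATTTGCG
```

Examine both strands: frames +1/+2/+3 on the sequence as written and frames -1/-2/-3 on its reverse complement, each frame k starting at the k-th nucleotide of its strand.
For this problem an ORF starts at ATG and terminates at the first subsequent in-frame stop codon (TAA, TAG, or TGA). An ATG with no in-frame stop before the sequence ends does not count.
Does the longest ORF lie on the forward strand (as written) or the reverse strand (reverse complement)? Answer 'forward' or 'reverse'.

forward

Reverse complement (5'→3'): CGCAAATGGGATAGCTGTACGTTACGGACGATGTAGTTGCATGATTTCGTAAGGTCTGA
Frame +1: TCA GAC CTT ACG AAA TCA TGC AAC TAC ATC GTC CGT AAC GTA CAG CTA TCC CAT TTG — no ATG→stop ORF.
Frame +2: CAG ACC TTA CGA AAT CAT GCA ACT ACA TCG TCC GTA ACG TAC AGC TAT CCC ATT TGC — no ATG→stop ORF.
Frame +3: AGA CCT TAC GAA ATC ATG CAA CTA CAT CGT CCG TAA CGT ACA GCT ATC CCA TTT GCG — ATG at 18, stop TAA at 36 → 21 nt.
Frame -1: CGC AAA TGG GAT AGC TGT ACG TTA CGG ACG ATG TAG TTG CAT GAT TTC GTA AGG TCT — ATG at 31, stop TAG at 34 → 6 nt.
Frame -2: GCA AAT GGG ATA GCT GTA CGT TAC GGA CGA TGT AGT TGC ATG ATT TCG TAA GGT CTG — ATG at 41, stop TAA at 50 → 12 nt.
Frame -3: CAA ATG GGA TAG CTG TAC GTT ACG GAC GAT GTA GTT GCA TGA TTT CGT AAG GTC TGA — ATG at 6, stop TAG at 12 → 9 nt.
Forward-strand max 21 nt; reverse-strand max 12 nt. The forward strand has the longer ORF.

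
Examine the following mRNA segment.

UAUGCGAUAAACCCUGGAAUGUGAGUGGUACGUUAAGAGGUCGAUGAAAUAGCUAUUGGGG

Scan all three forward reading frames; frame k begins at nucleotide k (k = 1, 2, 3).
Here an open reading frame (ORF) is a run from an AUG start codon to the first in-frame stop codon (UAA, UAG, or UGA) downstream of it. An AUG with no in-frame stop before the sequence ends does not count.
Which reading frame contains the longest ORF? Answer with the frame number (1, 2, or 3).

Frame 1: UAU GCG AUA AAC CCU GGA AUG UGA GUG GUA CGU UAA GAG GUC GAU GAA AUA GCU AUU GGG — AUG at 19, stop UGA at 22 → 6 nt.
Frame 2: AUG CGA UAA ACC CUG GAA UGU GAG UGG UAC GUU AAG AGG UCG AUG AAA UAG CUA UUG GGG — AUG at 2, stop UAA at 8 → 9 nt; AUG at 44, stop UAG at 50 → 9 nt.
Frame 3: UGC GAU AAA CCC UGG AAU GUG AGU GGU ACG UUA AGA GGU CGA UGA AAU AGC UAU UGG — no AUG→stop ORF.
Longest ORF is 9 nt in frame 2 (positions 2–10).

2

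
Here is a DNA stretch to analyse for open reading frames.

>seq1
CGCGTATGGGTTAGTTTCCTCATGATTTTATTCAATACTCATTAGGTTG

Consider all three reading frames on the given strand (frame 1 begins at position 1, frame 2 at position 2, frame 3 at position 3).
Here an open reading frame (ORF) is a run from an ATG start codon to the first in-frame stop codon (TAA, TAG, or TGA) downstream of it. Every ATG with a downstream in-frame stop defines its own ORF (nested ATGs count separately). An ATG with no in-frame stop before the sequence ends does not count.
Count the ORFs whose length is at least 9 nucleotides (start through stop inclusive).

Frame 1: CGC GTA TGG GTT AGT TTC CTC ATG ATT TTA TTC AAT ACT CAT TAG GTT — ATG at 22, stop TAG at 43 → 24 nt.
Frame 2: GCG TAT GGG TTA GTT TCC TCA TGA TTT TAT TCA ATA CTC ATT AGG TTG — no ATG→stop ORF.
Frame 3: CGT ATG GGT TAG TTT CCT CAT GAT TTT ATT CAA TAC TCA TTA GGT — ATG at 6, stop TAG at 12 → 9 nt.
ORFs ≥ 9 nucleotides: frame 1 22–45 (24 nucleotides), frame 3 6–14 (9 nucleotides). Count = 2.

2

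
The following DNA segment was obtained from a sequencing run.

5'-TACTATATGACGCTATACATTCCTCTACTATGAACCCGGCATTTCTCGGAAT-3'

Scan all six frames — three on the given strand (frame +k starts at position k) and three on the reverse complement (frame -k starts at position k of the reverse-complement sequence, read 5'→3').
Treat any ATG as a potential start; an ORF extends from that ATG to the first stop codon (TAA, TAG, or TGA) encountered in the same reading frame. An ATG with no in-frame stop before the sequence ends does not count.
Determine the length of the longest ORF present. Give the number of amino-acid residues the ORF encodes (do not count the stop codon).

8

Reverse complement (5'→3'): ATTCCGAGAAATGCCGGGTTCATAGTAGAGGAATGTATAGCGTCATATAGTA
Frame +1: TAC TAT ATG ACG CTA TAC ATT CCT CTA CTA TGA ACC CGG CAT TTC TCG GAA — ATG at 7, stop TGA at 31 → 27 nt.
Frame +2: ACT ATA TGA CGC TAT ACA TTC CTC TAC TAT GAA CCC GGC ATT TCT CGG AAT — no ATG→stop ORF.
Frame +3: CTA TAT GAC GCT ATA CAT TCC TCT ACT ATG AAC CCG GCA TTT CTC GGA — no ATG→stop ORF.
Frame -1: ATT CCG AGA AAT GCC GGG TTC ATA GTA GAG GAA TGT ATA GCG TCA TAT AGT — no ATG→stop ORF.
Frame -2: TTC CGA GAA ATG CCG GGT TCA TAG TAG AGG AAT GTA TAG CGT CAT ATA GTA — ATG at 11, stop TAG at 23 → 15 nt.
Frame -3: TCC GAG AAA TGC CGG GTT CAT AGT AGA GGA ATG TAT AGC GTC ATA TAG — ATG at 33, stop TAG at 48 → 18 nt.
Longest: frame +1, positions 7–33, 27 nt = 9 codons = 8 aa. → 8 amino acids.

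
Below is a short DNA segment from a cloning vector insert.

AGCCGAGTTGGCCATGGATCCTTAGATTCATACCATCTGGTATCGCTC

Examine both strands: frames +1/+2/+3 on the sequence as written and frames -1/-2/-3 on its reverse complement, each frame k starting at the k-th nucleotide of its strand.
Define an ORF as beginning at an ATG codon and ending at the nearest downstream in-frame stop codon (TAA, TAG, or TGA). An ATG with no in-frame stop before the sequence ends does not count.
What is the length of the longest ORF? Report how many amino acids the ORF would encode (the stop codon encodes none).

Reverse complement (5'→3'): GAGCGATACCAGATGGTATGAATCTAAGGATCCATGGCCAACTCGGCT
Frame +1: AGC CGA GTT GGC CAT GGA TCC TTA GAT TCA TAC CAT CTG GTA TCG CTC — no ATG→stop ORF.
Frame +2: GCC GAG TTG GCC ATG GAT CCT TAG ATT CAT ACC ATC TGG TAT CGC — ATG at 14, stop TAG at 23 → 12 nt.
Frame +3: CCG AGT TGG CCA TGG ATC CTT AGA TTC ATA CCA TCT GGT ATC GCT — no ATG→stop ORF.
Frame -1: GAG CGA TAC CAG ATG GTA TGA ATC TAA GGA TCC ATG GCC AAC TCG GCT — ATG at 13, stop TGA at 19 → 9 nt.
Frame -2: AGC GAT ACC AGA TGG TAT GAA TCT AAG GAT CCA TGG CCA ACT CGG — no ATG→stop ORF.
Frame -3: GCG ATA CCA GAT GGT ATG AAT CTA AGG ATC CAT GGC CAA CTC GGC — no ATG→stop ORF.
Longest: frame +2, positions 14–25, 12 nt = 4 codons = 3 aa. → 3 amino acids.

3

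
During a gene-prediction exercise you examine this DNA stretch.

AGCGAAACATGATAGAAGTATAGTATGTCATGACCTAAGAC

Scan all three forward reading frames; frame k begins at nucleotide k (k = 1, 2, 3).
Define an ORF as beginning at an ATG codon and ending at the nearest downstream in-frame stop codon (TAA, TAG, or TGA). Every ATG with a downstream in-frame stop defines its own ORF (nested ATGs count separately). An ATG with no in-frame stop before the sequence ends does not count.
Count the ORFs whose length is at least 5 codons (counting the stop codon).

1

Frame 1: AGC GAA ACA TGA TAG AAG TAT AGT ATG TCA TGA CCT AAG — ATG at 25, stop TGA at 31 → 9 nt.
Frame 2: GCG AAA CAT GAT AGA AGT ATA GTA TGT CAT GAC CTA AGA — no ATG→stop ORF.
Frame 3: CGA AAC ATG ATA GAA GTA TAG TAT GTC ATG ACC TAA GAC — ATG at 9, stop TAG at 21 → 15 nt; ATG at 30, stop TAA at 36 → 9 nt.
ORFs ≥ 5 codons: frame 3 9–23 (5 codons). Count = 1.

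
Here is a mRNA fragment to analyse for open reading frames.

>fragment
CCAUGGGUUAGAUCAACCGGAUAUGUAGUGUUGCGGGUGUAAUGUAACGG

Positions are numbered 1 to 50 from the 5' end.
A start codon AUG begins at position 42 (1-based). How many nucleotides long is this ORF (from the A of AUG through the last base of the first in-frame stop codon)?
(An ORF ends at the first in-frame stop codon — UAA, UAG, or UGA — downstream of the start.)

Codons from position 42: AUG (42–44), UAA (45–47).
UAA is the first in-frame stop; ORF spans 42–47, 6 nucleotides.

6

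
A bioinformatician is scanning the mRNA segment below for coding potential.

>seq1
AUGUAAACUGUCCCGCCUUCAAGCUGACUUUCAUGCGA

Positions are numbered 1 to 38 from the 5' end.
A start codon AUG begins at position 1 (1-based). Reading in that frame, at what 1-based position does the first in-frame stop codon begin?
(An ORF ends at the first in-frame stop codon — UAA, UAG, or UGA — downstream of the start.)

Codons from position 1: AUG (1–3), UAA (4–6).
UAA is a stop codon; it begins at position 4.

4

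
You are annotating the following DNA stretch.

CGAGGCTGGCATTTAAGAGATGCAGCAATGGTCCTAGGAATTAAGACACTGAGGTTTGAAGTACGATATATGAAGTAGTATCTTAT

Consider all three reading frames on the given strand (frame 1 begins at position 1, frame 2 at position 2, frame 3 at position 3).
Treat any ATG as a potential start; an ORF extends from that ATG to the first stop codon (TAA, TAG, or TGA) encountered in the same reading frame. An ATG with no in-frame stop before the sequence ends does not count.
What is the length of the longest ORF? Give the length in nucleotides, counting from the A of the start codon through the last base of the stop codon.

Frame 1: CGA GGC TGG CAT TTA AGA GAT GCA GCA ATG GTC CTA GGA ATT AAG ACA CTG AGG TTT GAA GTA CGA TAT ATG AAG TAG TAT CTT — ATG at 28, stop TAG at 76 → 51 nt; ATG at 70, stop TAG at 76 → 9 nt.
Frame 2: GAG GCT GGC ATT TAA GAG ATG CAG CAA TGG TCC TAG GAA TTA AGA CAC TGA GGT TTG AAG TAC GAT ATA TGA AGT AGT ATC TTA — ATG at 20, stop TAG at 35 → 18 nt.
Frame 3: AGG CTG GCA TTT AAG AGA TGC AGC AAT GGT CCT AGG AAT TAA GAC ACT GAG GTT TGA AGT ACG ATA TAT GAA GTA GTA TCT TAT — no ATG→stop ORF.
Longest: frame 1, positions 28–78, 51 nt = 17 codons = 16 aa. → 51 nucleotides.

51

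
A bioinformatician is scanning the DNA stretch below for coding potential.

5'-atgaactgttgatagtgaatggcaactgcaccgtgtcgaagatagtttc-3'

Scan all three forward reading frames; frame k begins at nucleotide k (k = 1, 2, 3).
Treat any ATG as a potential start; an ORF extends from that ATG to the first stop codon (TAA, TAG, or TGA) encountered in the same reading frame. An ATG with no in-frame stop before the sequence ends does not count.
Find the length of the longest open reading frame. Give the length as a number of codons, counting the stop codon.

9

Frame 1: ATG AAC TGT TGA TAG TGA ATG GCA ACT GCA CCG TGT CGA AGA TAG TTT — ATG at 1, stop TGA at 10 → 12 nt; ATG at 19, stop TAG at 43 → 27 nt.
Frame 2: TGA ACT GTT GAT AGT GAA TGG CAA CTG CAC CGT GTC GAA GAT AGT TTC — no ATG→stop ORF.
Frame 3: GAA CTG TTG ATA GTG AAT GGC AAC TGC ACC GTG TCG AAG ATA GTT — no ATG→stop ORF.
Longest: frame 1, positions 19–45, 27 nt = 9 codons = 8 aa. → 9 codons.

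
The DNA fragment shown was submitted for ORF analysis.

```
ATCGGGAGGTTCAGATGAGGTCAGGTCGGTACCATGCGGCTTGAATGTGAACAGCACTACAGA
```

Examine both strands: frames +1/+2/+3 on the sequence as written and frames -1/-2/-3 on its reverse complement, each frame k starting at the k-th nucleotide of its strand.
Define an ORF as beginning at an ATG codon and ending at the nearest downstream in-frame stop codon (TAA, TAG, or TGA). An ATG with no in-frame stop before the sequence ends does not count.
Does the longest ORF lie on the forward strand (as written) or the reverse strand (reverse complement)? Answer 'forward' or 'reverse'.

Reverse complement (5'→3'): TCTGTAGTGCTGTTCACATTCAAGCCGCATGGTACCGACCTGACCTCATCTGAACCTCCCGAT
Frame +1: ATC GGG AGG TTC AGA TGA GGT CAG GTC GGT ACC ATG CGG CTT GAA TGT GAA CAG CAC TAC AGA — no ATG→stop ORF.
Frame +2: TCG GGA GGT TCA GAT GAG GTC AGG TCG GTA CCA TGC GGC TTG AAT GTG AAC AGC ACT ACA — no ATG→stop ORF.
Frame +3: CGG GAG GTT CAG ATG AGG TCA GGT CGG TAC CAT GCG GCT TGA ATG TGA ACA GCA CTA CAG — ATG at 15, stop TGA at 42 → 30 nt; ATG at 45, stop TGA at 48 → 6 nt.
Frame -1: TCT GTA GTG CTG TTC ACA TTC AAG CCG CAT GGT ACC GAC CTG ACC TCA TCT GAA CCT CCC GAT — no ATG→stop ORF.
Frame -2: CTG TAG TGC TGT TCA CAT TCA AGC CGC ATG GTA CCG ACC TGA CCT CAT CTG AAC CTC CCG — ATG at 29, stop TGA at 41 → 15 nt.
Frame -3: TGT AGT GCT GTT CAC ATT CAA GCC GCA TGG TAC CGA CCT GAC CTC ATC TGA ACC TCC CGA — no ATG→stop ORF.
Forward-strand max 30 nt; reverse-strand max 15 nt. The forward strand has the longer ORF.

forward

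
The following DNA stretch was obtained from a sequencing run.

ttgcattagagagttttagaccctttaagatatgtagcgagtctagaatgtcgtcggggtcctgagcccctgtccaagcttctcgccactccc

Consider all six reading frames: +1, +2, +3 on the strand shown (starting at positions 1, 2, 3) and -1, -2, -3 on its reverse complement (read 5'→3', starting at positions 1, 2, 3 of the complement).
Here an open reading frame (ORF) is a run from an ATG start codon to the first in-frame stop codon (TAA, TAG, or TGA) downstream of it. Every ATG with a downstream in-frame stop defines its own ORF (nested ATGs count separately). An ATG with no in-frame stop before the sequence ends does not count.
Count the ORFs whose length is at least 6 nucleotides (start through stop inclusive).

Reverse complement (5'→3'): GGGAGTGGCGAGAAGCTTGGACAGGGGCTCAGGACCCCGACGACATTCTAGACTCGCTACATATCTTAAAGGGTCTAAAACTCTCTAATGCAA
Frame +1: TTG CAT TAG AGA GTT TTA GAC CCT TTA AGA TAT GTA GCG AGT CTA GAA TGT CGT CGG GGT CCT GAG CCC CTG TCC AAG CTT CTC GCC ACT CCC — no ATG→stop ORF.
Frame +2: TGC ATT AGA GAG TTT TAG ACC CTT TAA GAT ATG TAG CGA GTC TAG AAT GTC GTC GGG GTC CTG AGC CCC TGT CCA AGC TTC TCG CCA CTC — ATG at 32, stop TAG at 35 → 6 nt.
Frame +3: GCA TTA GAG AGT TTT AGA CCC TTT AAG ATA TGT AGC GAG TCT AGA ATG TCG TCG GGG TCC TGA GCC CCT GTC CAA GCT TCT CGC CAC TCC — ATG at 48, stop TGA at 63 → 18 nt.
Frame -1: GGG AGT GGC GAG AAG CTT GGA CAG GGG CTC AGG ACC CCG ACG ACA TTC TAG ACT CGC TAC ATA TCT TAA AGG GTC TAA AAC TCT CTA ATG CAA — no ATG→stop ORF.
Frame -2: GGA GTG GCG AGA AGC TTG GAC AGG GGC TCA GGA CCC CGA CGA CAT TCT AGA CTC GCT ACA TAT CTT AAA GGG TCT AAA ACT CTC TAA TGC — no ATG→stop ORF.
Frame -3: GAG TGG CGA GAA GCT TGG ACA GGG GCT CAG GAC CCC GAC GAC ATT CTA GAC TCG CTA CAT ATC TTA AAG GGT CTA AAA CTC TCT AAT GCA — no ATG→stop ORF.
ORFs ≥ 6 nucleotides: frame +2 32–37 (6 nucleotides), frame +3 48–65 (18 nucleotides). Count = 2.

2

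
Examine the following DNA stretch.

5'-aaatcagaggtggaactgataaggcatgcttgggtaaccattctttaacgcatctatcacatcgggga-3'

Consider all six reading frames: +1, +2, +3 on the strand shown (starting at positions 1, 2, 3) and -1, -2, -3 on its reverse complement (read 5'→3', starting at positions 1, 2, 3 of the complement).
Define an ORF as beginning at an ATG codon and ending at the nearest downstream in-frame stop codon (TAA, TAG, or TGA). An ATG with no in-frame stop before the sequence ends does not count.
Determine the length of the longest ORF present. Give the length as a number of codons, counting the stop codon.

Reverse complement (5'→3'): TCCCCGATGTGATAGATGCGTTAAAGAATGGTTACCCAAGCATGCCTTATCAGTTCCACCTCTGATTT
Frame +1: AAA TCA GAG GTG GAA CTG ATA AGG CAT GCT TGG GTA ACC ATT CTT TAA CGC ATC TAT CAC ATC GGG — no ATG→stop ORF.
Frame +2: AAT CAG AGG TGG AAC TGA TAA GGC ATG CTT GGG TAA CCA TTC TTT AAC GCA TCT ATC ACA TCG GGG — ATG at 26, stop TAA at 35 → 12 nt.
Frame +3: ATC AGA GGT GGA ACT GAT AAG GCA TGC TTG GGT AAC CAT TCT TTA ACG CAT CTA TCA CAT CGG GGA — no ATG→stop ORF.
Frame -1: TCC CCG ATG TGA TAG ATG CGT TAA AGA ATG GTT ACC CAA GCA TGC CTT ATC AGT TCC ACC TCT GAT — ATG at 7, stop TGA at 10 → 6 nt; ATG at 16, stop TAA at 22 → 9 nt.
Frame -2: CCC CGA TGT GAT AGA TGC GTT AAA GAA TGG TTA CCC AAG CAT GCC TTA TCA GTT CCA CCT CTG ATT — no ATG→stop ORF.
Frame -3: CCC GAT GTG ATA GAT GCG TTA AAG AAT GGT TAC CCA AGC ATG CCT TAT CAG TTC CAC CTC TGA TTT — ATG at 42, stop TGA at 63 → 24 nt.
Longest: frame -3, positions 42–65, 24 nt = 8 codons = 7 aa. → 8 codons.

8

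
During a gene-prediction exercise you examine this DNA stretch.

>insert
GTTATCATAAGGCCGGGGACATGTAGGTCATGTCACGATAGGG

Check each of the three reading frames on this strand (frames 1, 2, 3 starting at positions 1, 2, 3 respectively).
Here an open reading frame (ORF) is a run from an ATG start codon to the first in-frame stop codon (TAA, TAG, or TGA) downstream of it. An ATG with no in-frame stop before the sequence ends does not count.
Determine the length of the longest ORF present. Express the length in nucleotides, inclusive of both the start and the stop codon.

12

Frame 1: GTT ATC ATA AGG CCG GGG ACA TGT AGG TCA TGT CAC GAT AGG — no ATG→stop ORF.
Frame 2: TTA TCA TAA GGC CGG GGA CAT GTA GGT CAT GTC ACG ATA GGG — no ATG→stop ORF.
Frame 3: TAT CAT AAG GCC GGG GAC ATG TAG GTC ATG TCA CGA TAG — ATG at 21, stop TAG at 24 → 6 nt; ATG at 30, stop TAG at 39 → 12 nt.
Longest: frame 3, positions 30–41, 12 nt = 4 codons = 3 aa. → 12 nucleotides.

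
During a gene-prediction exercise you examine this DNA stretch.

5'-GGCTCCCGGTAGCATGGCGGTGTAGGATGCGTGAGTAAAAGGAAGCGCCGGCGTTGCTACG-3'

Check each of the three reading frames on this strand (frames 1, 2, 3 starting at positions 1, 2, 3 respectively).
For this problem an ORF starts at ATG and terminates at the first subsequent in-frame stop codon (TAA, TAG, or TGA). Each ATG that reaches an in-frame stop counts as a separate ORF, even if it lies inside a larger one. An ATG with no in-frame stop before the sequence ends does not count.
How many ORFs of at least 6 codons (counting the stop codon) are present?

0

Frame 1: GGC TCC CGG TAG CAT GGC GGT GTA GGA TGC GTG AGT AAA AGG AAG CGC CGG CGT TGC TAC — no ATG→stop ORF.
Frame 2: GCT CCC GGT AGC ATG GCG GTG TAG GAT GCG TGA GTA AAA GGA AGC GCC GGC GTT GCT ACG — ATG at 14, stop TAG at 23 → 12 nt.
Frame 3: CTC CCG GTA GCA TGG CGG TGT AGG ATG CGT GAG TAA AAG GAA GCG CCG GCG TTG CTA — ATG at 27, stop TAA at 36 → 12 nt.
No ORF reaches 6 codons. Count = 0.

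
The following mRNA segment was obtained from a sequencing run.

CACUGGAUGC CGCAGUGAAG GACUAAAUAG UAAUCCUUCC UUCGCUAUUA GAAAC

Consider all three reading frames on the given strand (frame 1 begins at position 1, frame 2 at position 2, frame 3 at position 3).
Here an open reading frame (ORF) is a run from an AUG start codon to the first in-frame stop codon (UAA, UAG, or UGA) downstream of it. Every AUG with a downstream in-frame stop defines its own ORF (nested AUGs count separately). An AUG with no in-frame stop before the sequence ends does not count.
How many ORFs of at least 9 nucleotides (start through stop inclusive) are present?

Frame 1: CAC UGG AUG CCG CAG UGA AGG ACU AAA UAG UAA UCC UUC CUU CGC UAU UAG AAA — AUG at 7, stop UGA at 16 → 12 nt.
Frame 2: ACU GGA UGC CGC AGU GAA GGA CUA AAU AGU AAU CCU UCC UUC GCU AUU AGA AAC — no AUG→stop ORF.
Frame 3: CUG GAU GCC GCA GUG AAG GAC UAA AUA GUA AUC CUU CCU UCG CUA UUA GAA — no AUG→stop ORF.
ORFs ≥ 9 nucleotides: frame 1 7–18 (12 nucleotides). Count = 1.

1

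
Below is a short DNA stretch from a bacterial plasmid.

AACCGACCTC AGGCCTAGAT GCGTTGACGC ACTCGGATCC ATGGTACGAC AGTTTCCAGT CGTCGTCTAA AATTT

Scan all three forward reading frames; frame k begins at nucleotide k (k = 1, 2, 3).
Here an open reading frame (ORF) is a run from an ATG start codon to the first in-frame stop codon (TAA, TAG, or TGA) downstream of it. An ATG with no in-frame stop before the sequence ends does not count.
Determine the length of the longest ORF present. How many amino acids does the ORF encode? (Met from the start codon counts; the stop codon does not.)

Frame 1: AAC CGA CCT CAG GCC TAG ATG CGT TGA CGC ACT CGG ATC CAT GGT ACG ACA GTT TCC AGT CGT CGT CTA AAA TTT — ATG at 19, stop TGA at 25 → 9 nt.
Frame 2: ACC GAC CTC AGG CCT AGA TGC GTT GAC GCA CTC GGA TCC ATG GTA CGA CAG TTT CCA GTC GTC GTC TAA AAT — ATG at 41, stop TAA at 68 → 30 nt.
Frame 3: CCG ACC TCA GGC CTA GAT GCG TTG ACG CAC TCG GAT CCA TGG TAC GAC AGT TTC CAG TCG TCG TCT AAA ATT — no ATG→stop ORF.
Longest: frame 2, positions 41–70, 30 nt = 10 codons = 9 aa. → 9 amino acids.

9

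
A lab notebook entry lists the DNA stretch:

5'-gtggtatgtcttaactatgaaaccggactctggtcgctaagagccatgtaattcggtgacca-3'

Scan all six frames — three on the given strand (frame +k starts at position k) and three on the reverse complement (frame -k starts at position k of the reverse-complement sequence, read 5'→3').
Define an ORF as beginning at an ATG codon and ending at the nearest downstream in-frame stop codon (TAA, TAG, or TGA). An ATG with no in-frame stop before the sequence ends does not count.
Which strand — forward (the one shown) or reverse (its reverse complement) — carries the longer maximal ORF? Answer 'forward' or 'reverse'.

Reverse complement (5'→3'): TGGTCACCGAATTACATGGCTCTTAGCGACCAGAGTCCGGTTTCATAGTTAAGACATACCAC
Frame +1: GTG GTA TGT CTT AAC TAT GAA ACC GGA CTC TGG TCG CTA AGA GCC ATG TAA TTC GGT GAC — ATG at 46, stop TAA at 49 → 6 nt.
Frame +2: TGG TAT GTC TTA ACT ATG AAA CCG GAC TCT GGT CGC TAA GAG CCA TGT AAT TCG GTG ACC — ATG at 17, stop TAA at 38 → 24 nt.
Frame +3: GGT ATG TCT TAA CTA TGA AAC CGG ACT CTG GTC GCT AAG AGC CAT GTA ATT CGG TGA CCA — ATG at 6, stop TAA at 12 → 9 nt.
Frame -1: TGG TCA CCG AAT TAC ATG GCT CTT AGC GAC CAG AGT CCG GTT TCA TAG TTA AGA CAT ACC — ATG at 16, stop TAG at 46 → 33 nt.
Frame -2: GGT CAC CGA ATT ACA TGG CTC TTA GCG ACC AGA GTC CGG TTT CAT AGT TAA GAC ATA CCA — no ATG→stop ORF.
Frame -3: GTC ACC GAA TTA CAT GGC TCT TAG CGA CCA GAG TCC GGT TTC ATA GTT AAG ACA TAC CAC — no ATG→stop ORF.
Forward-strand max 24 nt; reverse-strand max 33 nt. The reverse strand has the longer ORF.

reverse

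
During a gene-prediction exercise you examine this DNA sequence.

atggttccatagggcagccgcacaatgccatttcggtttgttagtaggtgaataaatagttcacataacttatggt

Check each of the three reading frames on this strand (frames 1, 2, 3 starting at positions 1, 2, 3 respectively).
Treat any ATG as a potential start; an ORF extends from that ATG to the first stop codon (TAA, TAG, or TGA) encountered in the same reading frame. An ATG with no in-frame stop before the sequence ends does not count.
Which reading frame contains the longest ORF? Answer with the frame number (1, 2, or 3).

1

Frame 1: ATG GTT CCA TAG GGC AGC CGC ACA ATG CCA TTT CGG TTT GTT AGT AGG TGA ATA AAT AGT TCA CAT AAC TTA TGG — ATG at 1, stop TAG at 10 → 12 nt; ATG at 25, stop TGA at 49 → 27 nt.
Frame 2: TGG TTC CAT AGG GCA GCC GCA CAA TGC CAT TTC GGT TTG TTA GTA GGT GAA TAA ATA GTT CAC ATA ACT TAT GGT — no ATG→stop ORF.
Frame 3: GGT TCC ATA GGG CAG CCG CAC AAT GCC ATT TCG GTT TGT TAG TAG GTG AAT AAA TAG TTC ACA TAA CTT ATG — no ATG→stop ORF.
Longest ORF is 27 nt in frame 1 (positions 25–51).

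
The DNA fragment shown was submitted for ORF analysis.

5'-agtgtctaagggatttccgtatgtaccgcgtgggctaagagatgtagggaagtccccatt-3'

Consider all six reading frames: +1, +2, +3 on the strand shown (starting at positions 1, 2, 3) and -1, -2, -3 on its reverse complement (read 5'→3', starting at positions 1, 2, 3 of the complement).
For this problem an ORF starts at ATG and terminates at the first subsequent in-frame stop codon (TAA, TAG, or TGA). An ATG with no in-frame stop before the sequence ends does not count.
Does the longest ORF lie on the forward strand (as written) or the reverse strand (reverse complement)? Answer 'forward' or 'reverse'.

reverse

Reverse complement (5'→3'): AATGGGGACTTCCCTACATCTCTTAGCCCACGCGGTACATACGGAAATCCCTTAGACACT
Frame +1: AGT GTC TAA GGG ATT TCC GTA TGT ACC GCG TGG GCT AAG AGA TGT AGG GAA GTC CCC ATT — no ATG→stop ORF.
Frame +2: GTG TCT AAG GGA TTT CCG TAT GTA CCG CGT GGG CTA AGA GAT GTA GGG AAG TCC CCA — no ATG→stop ORF.
Frame +3: TGT CTA AGG GAT TTC CGT ATG TAC CGC GTG GGC TAA GAG ATG TAG GGA AGT CCC CAT — ATG at 21, stop TAA at 36 → 18 nt; ATG at 42, stop TAG at 45 → 6 nt.
Frame -1: AAT GGG GAC TTC CCT ACA TCT CTT AGC CCA CGC GGT ACA TAC GGA AAT CCC TTA GAC ACT — no ATG→stop ORF.
Frame -2: ATG GGG ACT TCC CTA CAT CTC TTA GCC CAC GCG GTA CAT ACG GAA ATC CCT TAG ACA — ATG at 2, stop TAG at 53 → 54 nt.
Frame -3: TGG GGA CTT CCC TAC ATC TCT TAG CCC ACG CGG TAC ATA CGG AAA TCC CTT AGA CAC — no ATG→stop ORF.
Forward-strand max 18 nt; reverse-strand max 54 nt. The reverse strand has the longer ORF.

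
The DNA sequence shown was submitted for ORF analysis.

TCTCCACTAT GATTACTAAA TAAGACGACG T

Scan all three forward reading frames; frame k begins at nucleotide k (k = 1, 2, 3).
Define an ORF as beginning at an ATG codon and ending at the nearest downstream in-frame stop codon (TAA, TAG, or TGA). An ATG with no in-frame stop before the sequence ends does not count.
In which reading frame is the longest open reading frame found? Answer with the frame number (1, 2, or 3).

3

Frame 1: TCT CCA CTA TGA TTA CTA AAT AAG ACG ACG — no ATG→stop ORF.
Frame 2: CTC CAC TAT GAT TAC TAA ATA AGA CGA CGT — no ATG→stop ORF.
Frame 3: TCC ACT ATG ATT ACT AAA TAA GAC GAC — ATG at 9, stop TAA at 21 → 15 nt.
Longest ORF is 15 nt in frame 3 (positions 9–23).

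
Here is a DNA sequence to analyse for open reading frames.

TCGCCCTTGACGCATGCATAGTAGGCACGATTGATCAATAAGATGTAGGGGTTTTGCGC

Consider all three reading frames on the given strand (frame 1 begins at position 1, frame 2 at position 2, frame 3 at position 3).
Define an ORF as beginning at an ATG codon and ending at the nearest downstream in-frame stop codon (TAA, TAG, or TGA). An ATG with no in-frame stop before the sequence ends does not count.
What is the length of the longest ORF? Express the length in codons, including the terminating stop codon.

Frame 1: TCG CCC TTG ACG CAT GCA TAG TAG GCA CGA TTG ATC AAT AAG ATG TAG GGG TTT TGC — ATG at 43, stop TAG at 46 → 6 nt.
Frame 2: CGC CCT TGA CGC ATG CAT AGT AGG CAC GAT TGA TCA ATA AGA TGT AGG GGT TTT GCG — ATG at 14, stop TGA at 32 → 21 nt.
Frame 3: GCC CTT GAC GCA TGC ATA GTA GGC ACG ATT GAT CAA TAA GAT GTA GGG GTT TTG CGC — no ATG→stop ORF.
Longest: frame 2, positions 14–34, 21 nt = 7 codons = 6 aa. → 7 codons.

7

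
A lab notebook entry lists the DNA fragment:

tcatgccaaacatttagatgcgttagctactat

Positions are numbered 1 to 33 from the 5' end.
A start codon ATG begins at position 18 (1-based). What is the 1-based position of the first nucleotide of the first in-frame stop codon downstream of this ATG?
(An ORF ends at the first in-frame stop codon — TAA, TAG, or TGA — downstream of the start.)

Codons from position 18: ATG (18–20), CGT (21–23), TAG (24–26).
TAG is a stop codon; it begins at position 24.

24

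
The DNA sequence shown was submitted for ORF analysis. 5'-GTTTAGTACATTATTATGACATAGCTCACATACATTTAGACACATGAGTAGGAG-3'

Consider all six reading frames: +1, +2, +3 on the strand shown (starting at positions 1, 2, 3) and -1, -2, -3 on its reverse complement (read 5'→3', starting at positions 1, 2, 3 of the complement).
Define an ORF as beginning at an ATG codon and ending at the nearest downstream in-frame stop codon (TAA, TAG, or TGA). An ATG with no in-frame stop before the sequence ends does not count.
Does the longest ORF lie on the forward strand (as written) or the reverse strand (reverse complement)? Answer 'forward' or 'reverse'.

reverse

Reverse complement (5'→3'): CTCCTACTCATGTGTCTAAATGTATGTGAGCTATGTCATAATAATGTACTAAAC
Frame +1: GTT TAG TAC ATT ATT ATG ACA TAG CTC ACA TAC ATT TAG ACA CAT GAG TAG GAG — ATG at 16, stop TAG at 22 → 9 nt.
Frame +2: TTT AGT ACA TTA TTA TGA CAT AGC TCA CAT ACA TTT AGA CAC ATG AGT AGG — no ATG→stop ORF.
Frame +3: TTA GTA CAT TAT TAT GAC ATA GCT CAC ATA CAT TTA GAC ACA TGA GTA GGA — no ATG→stop ORF.
Frame -1: CTC CTA CTC ATG TGT CTA AAT GTA TGT GAG CTA TGT CAT AAT AAT GTA CTA AAC — no ATG→stop ORF.
Frame -2: TCC TAC TCA TGT GTC TAA ATG TAT GTG AGC TAT GTC ATA ATA ATG TAC TAA — ATG at 20, stop TAA at 50 → 33 nt; ATG at 44, stop TAA at 50 → 9 nt.
Frame -3: CCT ACT CAT GTG TCT AAA TGT ATG TGA GCT ATG TCA TAA TAA TGT ACT AAA — ATG at 24, stop TGA at 27 → 6 nt; ATG at 33, stop TAA at 39 → 9 nt.
Forward-strand max 9 nt; reverse-strand max 33 nt. The reverse strand has the longer ORF.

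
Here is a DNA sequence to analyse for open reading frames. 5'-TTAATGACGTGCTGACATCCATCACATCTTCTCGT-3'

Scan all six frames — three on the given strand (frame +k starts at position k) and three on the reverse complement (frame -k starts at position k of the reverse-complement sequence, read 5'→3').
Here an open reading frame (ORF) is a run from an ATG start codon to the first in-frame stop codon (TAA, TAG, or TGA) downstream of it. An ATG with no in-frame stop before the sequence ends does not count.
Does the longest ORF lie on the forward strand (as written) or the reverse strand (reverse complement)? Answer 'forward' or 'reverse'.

reverse

Reverse complement (5'→3'): ACGAGAAGATGTGATGGATGTCAGCACGTCATTAA
Frame +1: TTA ATG ACG TGC TGA CAT CCA TCA CAT CTT CTC — ATG at 4, stop TGA at 13 → 12 nt.
Frame +2: TAA TGA CGT GCT GAC ATC CAT CAC ATC TTC TCG — no ATG→stop ORF.
Frame +3: AAT GAC GTG CTG ACA TCC ATC ACA TCT TCT CGT — no ATG→stop ORF.
Frame -1: ACG AGA AGA TGT GAT GGA TGT CAG CAC GTC ATT — no ATG→stop ORF.
Frame -2: CGA GAA GAT GTG ATG GAT GTC AGC ACG TCA TTA — no ATG→stop ORF.
Frame -3: GAG AAG ATG TGA TGG ATG TCA GCA CGT CAT TAA — ATG at 9, stop TGA at 12 → 6 nt; ATG at 18, stop TAA at 33 → 18 nt.
Forward-strand max 12 nt; reverse-strand max 18 nt. The reverse strand has the longer ORF.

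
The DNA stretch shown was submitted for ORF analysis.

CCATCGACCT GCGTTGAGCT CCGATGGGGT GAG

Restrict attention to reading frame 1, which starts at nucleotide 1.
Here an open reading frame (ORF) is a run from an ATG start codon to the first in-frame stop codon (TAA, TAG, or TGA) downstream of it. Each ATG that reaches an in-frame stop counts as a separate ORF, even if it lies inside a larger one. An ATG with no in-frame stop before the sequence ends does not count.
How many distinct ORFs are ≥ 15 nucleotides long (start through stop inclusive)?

Frame 1: CCA TCG ACC TGC GTT GAG CTC CGA TGG GGT GAG — no ATG→stop ORF.
No ORF reaches 15 nucleotides. Count = 0.

0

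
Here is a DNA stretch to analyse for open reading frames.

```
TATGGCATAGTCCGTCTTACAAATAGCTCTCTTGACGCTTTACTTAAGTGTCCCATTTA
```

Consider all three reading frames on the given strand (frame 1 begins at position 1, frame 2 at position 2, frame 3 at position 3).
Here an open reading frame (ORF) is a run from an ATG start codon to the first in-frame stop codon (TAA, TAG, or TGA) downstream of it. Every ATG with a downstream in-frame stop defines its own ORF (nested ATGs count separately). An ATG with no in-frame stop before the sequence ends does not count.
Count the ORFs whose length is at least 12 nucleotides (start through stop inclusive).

Frame 1: TAT GGC ATA GTC CGT CTT ACA AAT AGC TCT CTT GAC GCT TTA CTT AAG TGT CCC ATT — no ATG→stop ORF.
Frame 2: ATG GCA TAG TCC GTC TTA CAA ATA GCT CTC TTG ACG CTT TAC TTA AGT GTC CCA TTT — ATG at 2, stop TAG at 8 → 9 nt.
Frame 3: TGG CAT AGT CCG TCT TAC AAA TAG CTC TCT TGA CGC TTT ACT TAA GTG TCC CAT TTA — no ATG→stop ORF.
No ORF reaches 12 nucleotides. Count = 0.

0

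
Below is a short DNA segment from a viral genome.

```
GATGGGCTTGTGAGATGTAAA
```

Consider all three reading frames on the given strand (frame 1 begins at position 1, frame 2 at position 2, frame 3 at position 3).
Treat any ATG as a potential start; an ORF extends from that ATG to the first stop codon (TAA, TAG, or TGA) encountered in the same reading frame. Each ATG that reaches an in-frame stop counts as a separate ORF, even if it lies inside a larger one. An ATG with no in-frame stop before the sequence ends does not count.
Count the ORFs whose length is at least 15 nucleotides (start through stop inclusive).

0

Frame 1: GAT GGG CTT GTG AGA TGT AAA — no ATG→stop ORF.
Frame 2: ATG GGC TTG TGA GAT GTA — ATG at 2, stop TGA at 11 → 12 nt.
Frame 3: TGG GCT TGT GAG ATG TAA — ATG at 15, stop TAA at 18 → 6 nt.
No ORF reaches 15 nucleotides. Count = 0.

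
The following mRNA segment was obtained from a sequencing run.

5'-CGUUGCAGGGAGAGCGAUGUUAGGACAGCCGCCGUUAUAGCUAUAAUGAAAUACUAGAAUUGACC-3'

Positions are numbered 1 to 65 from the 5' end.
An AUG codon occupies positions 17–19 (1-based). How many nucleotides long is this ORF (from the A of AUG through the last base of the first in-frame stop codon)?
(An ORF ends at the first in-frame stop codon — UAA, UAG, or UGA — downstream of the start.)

Codons from position 17: AUG (17–19), UUA (20–22), GGA (23–25), CAG (26–28), CCG (29–31), CCG (32–34), UUA (35–37), UAG (38–40).
UAG is the first in-frame stop; ORF spans 17–40, 24 nucleotides.

24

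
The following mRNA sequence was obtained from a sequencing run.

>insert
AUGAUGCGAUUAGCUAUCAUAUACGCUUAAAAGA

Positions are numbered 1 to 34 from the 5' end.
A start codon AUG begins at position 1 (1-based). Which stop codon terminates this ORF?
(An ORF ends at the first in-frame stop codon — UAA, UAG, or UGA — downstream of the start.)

Codons from position 1: AUG (1–3), AUG (4–6), CGA (7–9), UUA (10–12), GCU (13–15), AUC (16–18), AUA (19–21), UAC (22–24), GCU (25–27), UAA (28–30).
The first in-frame stop codon is UAA.

UAA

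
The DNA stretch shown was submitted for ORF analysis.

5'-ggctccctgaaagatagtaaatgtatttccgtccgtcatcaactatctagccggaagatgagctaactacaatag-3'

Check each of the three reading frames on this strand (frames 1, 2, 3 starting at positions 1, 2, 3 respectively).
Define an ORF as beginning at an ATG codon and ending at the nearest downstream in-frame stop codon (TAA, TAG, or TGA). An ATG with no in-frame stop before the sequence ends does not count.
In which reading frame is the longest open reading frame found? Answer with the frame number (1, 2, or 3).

3

Frame 1: GGC TCC CTG AAA GAT AGT AAA TGT ATT TCC GTC CGT CAT CAA CTA TCT AGC CGG AAG ATG AGC TAA CTA CAA TAG — ATG at 58, stop TAA at 64 → 9 nt.
Frame 2: GCT CCC TGA AAG ATA GTA AAT GTA TTT CCG TCC GTC ATC AAC TAT CTA GCC GGA AGA TGA GCT AAC TAC AAT — no ATG→stop ORF.
Frame 3: CTC CCT GAA AGA TAG TAA ATG TAT TTC CGT CCG TCA TCA ACT ATC TAG CCG GAA GAT GAG CTA ACT ACA ATA — ATG at 21, stop TAG at 48 → 30 nt.
Longest ORF is 30 nt in frame 3 (positions 21–50).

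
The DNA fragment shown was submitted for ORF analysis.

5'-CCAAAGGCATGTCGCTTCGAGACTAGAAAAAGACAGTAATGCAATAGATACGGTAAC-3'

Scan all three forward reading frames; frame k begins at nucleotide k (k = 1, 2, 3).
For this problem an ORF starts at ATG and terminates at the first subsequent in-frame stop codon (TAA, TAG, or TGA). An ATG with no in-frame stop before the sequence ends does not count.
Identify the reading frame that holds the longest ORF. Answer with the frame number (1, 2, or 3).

Frame 1: CCA AAG GCA TGT CGC TTC GAG ACT AGA AAA AGA CAG TAA TGC AAT AGA TAC GGT AAC — no ATG→stop ORF.
Frame 2: CAA AGG CAT GTC GCT TCG AGA CTA GAA AAA GAC AGT AAT GCA ATA GAT ACG GTA — no ATG→stop ORF.
Frame 3: AAA GGC ATG TCG CTT CGA GAC TAG AAA AAG ACA GTA ATG CAA TAG ATA CGG TAA — ATG at 9, stop TAG at 24 → 18 nt; ATG at 39, stop TAG at 45 → 9 nt.
Longest ORF is 18 nt in frame 3 (positions 9–26).

3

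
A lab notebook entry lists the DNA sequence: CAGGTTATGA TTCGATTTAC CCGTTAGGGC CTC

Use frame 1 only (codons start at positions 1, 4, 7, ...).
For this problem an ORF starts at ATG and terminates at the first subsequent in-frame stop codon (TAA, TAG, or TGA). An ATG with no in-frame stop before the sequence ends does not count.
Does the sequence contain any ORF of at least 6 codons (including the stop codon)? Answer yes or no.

yes

Frame 1: CAG GTT ATG ATT CGA TTT ACC CGT TAG GGC CTC — ATG at 7, stop TAG at 25 → 21 nt.
Frame 1 has an ORF of 7 codons (positions 7–27) ≥ 6, so yes.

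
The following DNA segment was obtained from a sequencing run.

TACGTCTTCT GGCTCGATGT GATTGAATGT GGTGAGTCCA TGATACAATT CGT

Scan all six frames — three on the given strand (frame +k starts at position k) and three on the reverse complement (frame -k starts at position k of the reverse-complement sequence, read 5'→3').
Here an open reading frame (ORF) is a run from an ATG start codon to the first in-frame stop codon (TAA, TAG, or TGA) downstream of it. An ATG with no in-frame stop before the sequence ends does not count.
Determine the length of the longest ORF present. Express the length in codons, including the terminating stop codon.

Reverse complement (5'→3'): ACGAATTGTATCATGGACTCACCACATTCAATCACATCGAGCCAGAAGACGTA
Frame +1: TAC GTC TTC TGG CTC GAT GTG ATT GAA TGT GGT GAG TCC ATG ATA CAA TTC — no ATG→stop ORF.
Frame +2: ACG TCT TCT GGC TCG ATG TGA TTG AAT GTG GTG AGT CCA TGA TAC AAT TCG — ATG at 17, stop TGA at 20 → 6 nt.
Frame +3: CGT CTT CTG GCT CGA TGT GAT TGA ATG TGG TGA GTC CAT GAT ACA ATT CGT — ATG at 27, stop TGA at 33 → 9 nt.
Frame -1: ACG AAT TGT ATC ATG GAC TCA CCA CAT TCA ATC ACA TCG AGC CAG AAG ACG — no ATG→stop ORF.
Frame -2: CGA ATT GTA TCA TGG ACT CAC CAC ATT CAA TCA CAT CGA GCC AGA AGA CGT — no ATG→stop ORF.
Frame -3: GAA TTG TAT CAT GGA CTC ACC ACA TTC AAT CAC ATC GAG CCA GAA GAC GTA — no ATG→stop ORF.
Longest: frame +3, positions 27–35, 9 nt = 3 codons = 2 aa. → 3 codons.

3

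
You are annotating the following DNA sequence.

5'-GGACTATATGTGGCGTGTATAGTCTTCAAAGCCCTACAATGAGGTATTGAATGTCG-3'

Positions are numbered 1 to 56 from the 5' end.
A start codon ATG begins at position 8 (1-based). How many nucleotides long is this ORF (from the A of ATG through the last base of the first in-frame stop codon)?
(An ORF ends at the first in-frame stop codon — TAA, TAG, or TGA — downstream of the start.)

Codons from position 8: ATG (8–10), TGG (11–13), CGT (14–16), GTA (17–19), TAG (20–22).
TAG is the first in-frame stop; ORF spans 8–22, 15 nucleotides.

15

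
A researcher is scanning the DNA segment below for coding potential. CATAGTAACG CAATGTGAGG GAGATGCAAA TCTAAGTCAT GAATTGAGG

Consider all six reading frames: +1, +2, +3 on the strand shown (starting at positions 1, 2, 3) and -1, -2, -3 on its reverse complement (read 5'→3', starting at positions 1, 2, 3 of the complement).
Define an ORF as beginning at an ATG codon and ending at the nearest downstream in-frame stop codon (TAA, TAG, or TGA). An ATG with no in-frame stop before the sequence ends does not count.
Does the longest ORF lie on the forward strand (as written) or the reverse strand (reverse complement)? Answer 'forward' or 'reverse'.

forward

Reverse complement (5'→3'): CCTCAATTCATGACTTAGATTTGCATCTCCCTCACATTGCGTTACTATG
Frame +1: CAT AGT AAC GCA ATG TGA GGG AGA TGC AAA TCT AAG TCA TGA ATT GAG — ATG at 13, stop TGA at 16 → 6 nt.
Frame +2: ATA GTA ACG CAA TGT GAG GGA GAT GCA AAT CTA AGT CAT GAA TTG AGG — no ATG→stop ORF.
Frame +3: TAG TAA CGC AAT GTG AGG GAG ATG CAA ATC TAA GTC ATG AAT TGA — ATG at 24, stop TAA at 33 → 12 nt; ATG at 39, stop TGA at 45 → 9 nt.
Frame -1: CCT CAA TTC ATG ACT TAG ATT TGC ATC TCC CTC ACA TTG CGT TAC TAT — ATG at 10, stop TAG at 16 → 9 nt.
Frame -2: CTC AAT TCA TGA CTT AGA TTT GCA TCT CCC TCA CAT TGC GTT ACT ATG — no ATG→stop ORF.
Frame -3: TCA ATT CAT GAC TTA GAT TTG CAT CTC CCT CAC ATT GCG TTA CTA — no ATG→stop ORF.
Forward-strand max 12 nt; reverse-strand max 9 nt. The forward strand has the longer ORF.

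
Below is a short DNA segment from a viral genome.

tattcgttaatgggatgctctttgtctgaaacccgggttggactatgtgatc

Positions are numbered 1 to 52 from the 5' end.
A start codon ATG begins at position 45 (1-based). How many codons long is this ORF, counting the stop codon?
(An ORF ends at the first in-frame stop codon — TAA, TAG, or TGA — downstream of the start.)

2

Codons from position 45: ATG (45–47), TGA (48–50).
TGA is the first in-frame stop; that's 2 codons including the stop.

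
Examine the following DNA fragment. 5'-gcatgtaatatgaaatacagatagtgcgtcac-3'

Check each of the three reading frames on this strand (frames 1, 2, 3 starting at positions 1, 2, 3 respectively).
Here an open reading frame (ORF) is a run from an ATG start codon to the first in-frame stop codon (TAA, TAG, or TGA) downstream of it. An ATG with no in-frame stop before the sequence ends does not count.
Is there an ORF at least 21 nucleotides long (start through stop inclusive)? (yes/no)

no

Frame 1: GCA TGT AAT ATG AAA TAC AGA TAG TGC GTC — ATG at 10, stop TAG at 22 → 15 nt.
Frame 2: CAT GTA ATA TGA AAT ACA GAT AGT GCG TCA — no ATG→stop ORF.
Frame 3: ATG TAA TAT GAA ATA CAG ATA GTG CGT CAC — ATG at 3, stop TAA at 6 → 6 nt.
Largest ORF found is 15 nucleotides < 21, so no.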